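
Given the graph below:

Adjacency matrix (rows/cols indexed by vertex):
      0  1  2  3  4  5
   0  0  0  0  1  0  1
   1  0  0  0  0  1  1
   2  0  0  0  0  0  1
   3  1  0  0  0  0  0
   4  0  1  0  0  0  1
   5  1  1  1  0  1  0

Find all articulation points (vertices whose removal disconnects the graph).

An articulation point is a vertex whose removal disconnects the graph.
Articulation points: [0, 5]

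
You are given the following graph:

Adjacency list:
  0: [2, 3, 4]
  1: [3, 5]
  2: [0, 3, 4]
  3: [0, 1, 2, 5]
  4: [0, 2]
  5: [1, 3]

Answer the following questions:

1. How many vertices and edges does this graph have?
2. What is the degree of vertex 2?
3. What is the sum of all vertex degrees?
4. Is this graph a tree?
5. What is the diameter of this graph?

Count: 6 vertices, 8 edges.
Vertex 2 has neighbors [0, 3, 4], degree = 3.
Handshaking lemma: 2 * 8 = 16.
A tree on 6 vertices has 5 edges. This graph has 8 edges (3 extra). Not a tree.
Diameter (longest shortest path) = 3.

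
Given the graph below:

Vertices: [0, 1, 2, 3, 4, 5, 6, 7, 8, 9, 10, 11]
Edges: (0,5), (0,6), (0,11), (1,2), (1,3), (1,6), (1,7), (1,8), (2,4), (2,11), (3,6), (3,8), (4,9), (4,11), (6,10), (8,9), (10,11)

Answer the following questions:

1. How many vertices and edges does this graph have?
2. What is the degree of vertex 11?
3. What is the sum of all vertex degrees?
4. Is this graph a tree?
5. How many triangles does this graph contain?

Count: 12 vertices, 17 edges.
Vertex 11 has neighbors [0, 2, 4, 10], degree = 4.
Handshaking lemma: 2 * 17 = 34.
A tree on 12 vertices has 11 edges. This graph has 17 edges (6 extra). Not a tree.
Number of triangles = 3.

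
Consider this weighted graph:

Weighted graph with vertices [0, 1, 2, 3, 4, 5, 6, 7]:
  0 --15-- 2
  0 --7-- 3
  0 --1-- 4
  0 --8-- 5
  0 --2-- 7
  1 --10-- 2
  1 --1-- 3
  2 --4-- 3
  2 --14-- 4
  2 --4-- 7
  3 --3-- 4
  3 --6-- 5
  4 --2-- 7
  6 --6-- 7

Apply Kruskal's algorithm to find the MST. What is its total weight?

Applying Kruskal's algorithm (sort edges by weight, add if no cycle):
  Add (0,4) w=1
  Add (1,3) w=1
  Add (0,7) w=2
  Skip (4,7) w=2 (creates cycle)
  Add (3,4) w=3
  Add (2,7) w=4
  Skip (2,3) w=4 (creates cycle)
  Add (3,5) w=6
  Add (6,7) w=6
  Skip (0,3) w=7 (creates cycle)
  Skip (0,5) w=8 (creates cycle)
  Skip (1,2) w=10 (creates cycle)
  Skip (2,4) w=14 (creates cycle)
  Skip (0,2) w=15 (creates cycle)
MST weight = 23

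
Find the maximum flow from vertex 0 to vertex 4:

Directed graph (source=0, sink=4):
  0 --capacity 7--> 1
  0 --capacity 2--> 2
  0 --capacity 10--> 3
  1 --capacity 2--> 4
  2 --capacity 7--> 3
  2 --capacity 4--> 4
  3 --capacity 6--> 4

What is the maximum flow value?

Computing max flow:
  Flow on (0->1): 2/7
  Flow on (0->2): 2/2
  Flow on (0->3): 6/10
  Flow on (1->4): 2/2
  Flow on (2->4): 2/4
  Flow on (3->4): 6/6
Maximum flow = 10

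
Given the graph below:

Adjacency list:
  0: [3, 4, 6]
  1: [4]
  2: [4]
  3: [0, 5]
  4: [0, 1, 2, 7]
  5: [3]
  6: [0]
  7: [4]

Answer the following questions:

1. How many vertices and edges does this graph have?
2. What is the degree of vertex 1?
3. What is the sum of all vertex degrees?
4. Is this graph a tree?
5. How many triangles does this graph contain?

Count: 8 vertices, 7 edges.
Vertex 1 has neighbors [4], degree = 1.
Handshaking lemma: 2 * 7 = 14.
A graph is a tree iff it is connected and has exactly n-1 edges. This graph is connected (all 8 vertices in one component) and has 8-1 = 7 edges. It is a tree.
Number of triangles = 0.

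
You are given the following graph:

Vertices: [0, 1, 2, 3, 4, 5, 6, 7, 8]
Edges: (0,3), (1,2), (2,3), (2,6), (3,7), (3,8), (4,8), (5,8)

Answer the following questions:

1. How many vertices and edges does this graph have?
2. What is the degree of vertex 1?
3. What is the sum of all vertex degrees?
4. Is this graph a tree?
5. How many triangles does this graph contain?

Count: 9 vertices, 8 edges.
Vertex 1 has neighbors [2], degree = 1.
Handshaking lemma: 2 * 8 = 16.
A graph is a tree iff it is connected and has exactly n-1 edges. This graph is connected (all 9 vertices in one component) and has 9-1 = 8 edges. It is a tree.
Number of triangles = 0.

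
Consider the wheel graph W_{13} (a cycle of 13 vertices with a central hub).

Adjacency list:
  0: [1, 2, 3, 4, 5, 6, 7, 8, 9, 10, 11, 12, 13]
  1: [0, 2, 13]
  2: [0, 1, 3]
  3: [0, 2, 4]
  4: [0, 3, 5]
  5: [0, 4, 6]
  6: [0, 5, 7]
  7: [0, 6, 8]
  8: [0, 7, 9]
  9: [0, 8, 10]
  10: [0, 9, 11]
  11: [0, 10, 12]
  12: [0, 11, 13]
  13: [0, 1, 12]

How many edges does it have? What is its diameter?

Wheel graph W_{13}: 13 cycle edges + 13 spoke edges = 26 edges.
The hub is distance 1 from all cycle vertices. Max distance between cycle vertices through hub is 2.
Diameter = 2.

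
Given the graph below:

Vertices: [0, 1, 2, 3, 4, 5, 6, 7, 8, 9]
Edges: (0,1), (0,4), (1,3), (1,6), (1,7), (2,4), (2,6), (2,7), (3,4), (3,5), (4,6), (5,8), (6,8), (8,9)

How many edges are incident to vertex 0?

Vertex 0 has neighbors [1, 4], so deg(0) = 2.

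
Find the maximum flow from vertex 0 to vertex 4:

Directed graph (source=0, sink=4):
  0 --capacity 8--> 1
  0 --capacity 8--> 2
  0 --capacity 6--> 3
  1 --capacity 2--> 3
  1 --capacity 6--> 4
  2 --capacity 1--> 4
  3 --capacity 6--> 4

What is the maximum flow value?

Computing max flow:
  Flow on (0->1): 6/8
  Flow on (0->2): 1/8
  Flow on (0->3): 6/6
  Flow on (1->4): 6/6
  Flow on (2->4): 1/1
  Flow on (3->4): 6/6
Maximum flow = 13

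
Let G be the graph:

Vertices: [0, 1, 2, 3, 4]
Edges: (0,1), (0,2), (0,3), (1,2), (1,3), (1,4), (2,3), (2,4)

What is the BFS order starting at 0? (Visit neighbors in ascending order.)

BFS from vertex 0 (neighbors processed in ascending order):
Visit order: 0, 1, 2, 3, 4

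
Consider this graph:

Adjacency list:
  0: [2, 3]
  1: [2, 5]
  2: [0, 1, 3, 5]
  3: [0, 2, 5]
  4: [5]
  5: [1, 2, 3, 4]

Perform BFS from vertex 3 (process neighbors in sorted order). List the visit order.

BFS from vertex 3 (neighbors processed in ascending order):
Visit order: 3, 0, 2, 5, 1, 4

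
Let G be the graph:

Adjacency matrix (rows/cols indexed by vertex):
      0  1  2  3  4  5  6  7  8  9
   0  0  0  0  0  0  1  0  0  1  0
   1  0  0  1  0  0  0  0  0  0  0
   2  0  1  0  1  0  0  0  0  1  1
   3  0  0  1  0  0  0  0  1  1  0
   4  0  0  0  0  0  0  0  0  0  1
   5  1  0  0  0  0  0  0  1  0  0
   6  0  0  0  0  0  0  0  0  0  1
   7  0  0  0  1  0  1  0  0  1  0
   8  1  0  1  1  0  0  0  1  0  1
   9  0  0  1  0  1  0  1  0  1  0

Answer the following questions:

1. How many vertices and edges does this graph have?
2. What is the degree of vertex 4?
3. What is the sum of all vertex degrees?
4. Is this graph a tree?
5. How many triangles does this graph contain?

Count: 10 vertices, 13 edges.
Vertex 4 has neighbors [9], degree = 1.
Handshaking lemma: 2 * 13 = 26.
A tree on 10 vertices has 9 edges. This graph has 13 edges (4 extra). Not a tree.
Number of triangles = 3.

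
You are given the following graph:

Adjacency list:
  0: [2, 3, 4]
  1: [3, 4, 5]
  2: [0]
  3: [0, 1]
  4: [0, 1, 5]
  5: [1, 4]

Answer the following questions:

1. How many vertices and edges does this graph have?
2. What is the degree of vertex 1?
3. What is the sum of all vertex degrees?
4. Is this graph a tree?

Count: 6 vertices, 7 edges.
Vertex 1 has neighbors [3, 4, 5], degree = 3.
Handshaking lemma: 2 * 7 = 14.
A tree on 6 vertices has 5 edges. This graph has 7 edges (2 extra). Not a tree.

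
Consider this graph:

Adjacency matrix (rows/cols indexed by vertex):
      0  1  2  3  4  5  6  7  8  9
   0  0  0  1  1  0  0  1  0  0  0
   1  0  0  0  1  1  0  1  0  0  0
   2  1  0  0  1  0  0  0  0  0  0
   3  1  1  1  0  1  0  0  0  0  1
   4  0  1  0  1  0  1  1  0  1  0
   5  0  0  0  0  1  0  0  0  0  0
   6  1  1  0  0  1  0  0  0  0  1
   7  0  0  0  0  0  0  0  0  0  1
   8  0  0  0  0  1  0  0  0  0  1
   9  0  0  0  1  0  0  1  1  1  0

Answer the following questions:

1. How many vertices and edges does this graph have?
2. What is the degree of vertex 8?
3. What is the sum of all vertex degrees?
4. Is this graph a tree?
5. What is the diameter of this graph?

Count: 10 vertices, 15 edges.
Vertex 8 has neighbors [4, 9], degree = 2.
Handshaking lemma: 2 * 15 = 30.
A tree on 10 vertices has 9 edges. This graph has 15 edges (6 extra). Not a tree.
Diameter (longest shortest path) = 4.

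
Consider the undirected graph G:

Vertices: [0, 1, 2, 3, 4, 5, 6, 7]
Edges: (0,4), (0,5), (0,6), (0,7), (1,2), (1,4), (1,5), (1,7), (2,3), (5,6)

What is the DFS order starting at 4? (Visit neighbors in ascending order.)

DFS from vertex 4 (neighbors processed in ascending order):
Visit order: 4, 0, 5, 1, 2, 3, 7, 6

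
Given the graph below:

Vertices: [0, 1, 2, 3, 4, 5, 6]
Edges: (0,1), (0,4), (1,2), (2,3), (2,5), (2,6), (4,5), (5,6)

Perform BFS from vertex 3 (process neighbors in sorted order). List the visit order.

BFS from vertex 3 (neighbors processed in ascending order):
Visit order: 3, 2, 1, 5, 6, 0, 4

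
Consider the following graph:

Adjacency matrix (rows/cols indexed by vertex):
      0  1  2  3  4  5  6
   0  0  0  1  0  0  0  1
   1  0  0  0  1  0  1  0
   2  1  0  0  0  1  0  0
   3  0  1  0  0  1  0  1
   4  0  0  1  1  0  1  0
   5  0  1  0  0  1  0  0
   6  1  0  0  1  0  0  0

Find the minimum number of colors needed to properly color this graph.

The graph has a maximum clique of size 2 (lower bound on chromatic number).
A valid 3-coloring: {0: 0, 1: 1, 2: 2, 3: 0, 4: 1, 5: 0, 6: 1}.
No proper 2-coloring exists (verified by exhaustive search).
Chromatic number = 3.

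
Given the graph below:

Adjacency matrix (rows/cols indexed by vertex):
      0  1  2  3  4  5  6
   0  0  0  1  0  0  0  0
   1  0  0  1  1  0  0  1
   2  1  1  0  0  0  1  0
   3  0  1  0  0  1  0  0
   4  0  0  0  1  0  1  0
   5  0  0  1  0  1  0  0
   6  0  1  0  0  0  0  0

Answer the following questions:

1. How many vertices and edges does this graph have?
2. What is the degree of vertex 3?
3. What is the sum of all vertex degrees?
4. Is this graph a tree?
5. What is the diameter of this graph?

Count: 7 vertices, 7 edges.
Vertex 3 has neighbors [1, 4], degree = 2.
Handshaking lemma: 2 * 7 = 14.
A tree on 7 vertices has 6 edges. This graph has 7 edges (1 extra). Not a tree.
Diameter (longest shortest path) = 3.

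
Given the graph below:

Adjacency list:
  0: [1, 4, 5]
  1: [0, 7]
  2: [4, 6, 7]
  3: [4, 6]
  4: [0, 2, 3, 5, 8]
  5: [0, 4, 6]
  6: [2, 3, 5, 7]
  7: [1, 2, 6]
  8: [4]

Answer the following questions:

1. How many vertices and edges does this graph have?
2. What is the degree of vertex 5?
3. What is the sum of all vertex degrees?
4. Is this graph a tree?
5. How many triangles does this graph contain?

Count: 9 vertices, 13 edges.
Vertex 5 has neighbors [0, 4, 6], degree = 3.
Handshaking lemma: 2 * 13 = 26.
A tree on 9 vertices has 8 edges. This graph has 13 edges (5 extra). Not a tree.
Number of triangles = 2.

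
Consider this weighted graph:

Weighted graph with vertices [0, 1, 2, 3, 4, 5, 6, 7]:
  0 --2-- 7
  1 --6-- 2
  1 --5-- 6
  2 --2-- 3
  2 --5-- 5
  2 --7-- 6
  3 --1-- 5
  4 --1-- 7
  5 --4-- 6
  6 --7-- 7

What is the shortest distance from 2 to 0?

Using Dijkstra's algorithm from vertex 2:
Shortest path: 2 -> 6 -> 7 -> 0
Total weight: 7 + 7 + 2 = 16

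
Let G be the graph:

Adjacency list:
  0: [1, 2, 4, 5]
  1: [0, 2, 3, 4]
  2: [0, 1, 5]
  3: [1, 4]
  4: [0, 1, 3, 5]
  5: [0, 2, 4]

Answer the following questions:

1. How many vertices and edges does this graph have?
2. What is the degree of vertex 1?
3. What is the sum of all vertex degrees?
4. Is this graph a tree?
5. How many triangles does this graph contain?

Count: 6 vertices, 10 edges.
Vertex 1 has neighbors [0, 2, 3, 4], degree = 4.
Handshaking lemma: 2 * 10 = 20.
A tree on 6 vertices has 5 edges. This graph has 10 edges (5 extra). Not a tree.
Number of triangles = 5.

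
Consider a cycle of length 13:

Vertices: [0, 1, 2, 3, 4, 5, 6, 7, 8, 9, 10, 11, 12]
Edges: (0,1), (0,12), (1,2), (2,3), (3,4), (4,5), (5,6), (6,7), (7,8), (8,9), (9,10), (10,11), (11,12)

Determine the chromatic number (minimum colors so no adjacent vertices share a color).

This is an odd cycle (C_13). Odd cycles are not bipartite (any 2-coloring forces two adjacent vertices to match), and 3 colors suffice.
Chromatic number = 3.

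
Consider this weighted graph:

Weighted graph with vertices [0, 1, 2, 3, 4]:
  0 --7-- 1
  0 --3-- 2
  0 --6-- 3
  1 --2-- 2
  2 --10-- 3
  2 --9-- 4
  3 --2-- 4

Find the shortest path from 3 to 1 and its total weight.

Using Dijkstra's algorithm from vertex 3:
Shortest path: 3 -> 0 -> 2 -> 1
Total weight: 6 + 3 + 2 = 11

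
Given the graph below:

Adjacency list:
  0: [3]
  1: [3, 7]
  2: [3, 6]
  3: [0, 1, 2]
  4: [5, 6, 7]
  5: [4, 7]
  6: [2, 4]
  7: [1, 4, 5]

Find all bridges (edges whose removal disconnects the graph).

A bridge is an edge whose removal increases the number of connected components.
Bridges found: (0,3)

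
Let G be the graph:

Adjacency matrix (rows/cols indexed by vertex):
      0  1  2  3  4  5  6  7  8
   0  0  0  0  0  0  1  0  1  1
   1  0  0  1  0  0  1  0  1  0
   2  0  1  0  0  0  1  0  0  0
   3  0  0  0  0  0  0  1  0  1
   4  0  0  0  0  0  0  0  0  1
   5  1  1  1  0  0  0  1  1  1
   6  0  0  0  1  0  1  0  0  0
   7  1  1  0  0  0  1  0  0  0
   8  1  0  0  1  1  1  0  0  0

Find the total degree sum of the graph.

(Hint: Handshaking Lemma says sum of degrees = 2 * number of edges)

Count edges: 13 edges.
By Handshaking Lemma: sum of degrees = 2 * 13 = 26.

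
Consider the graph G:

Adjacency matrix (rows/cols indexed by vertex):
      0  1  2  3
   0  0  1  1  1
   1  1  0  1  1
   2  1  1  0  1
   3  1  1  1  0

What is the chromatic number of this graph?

The graph has a maximum clique of size 4 (lower bound on chromatic number).
A valid 4-coloring: {0: 0, 1: 1, 2: 2, 3: 3}.
Chromatic number = 4.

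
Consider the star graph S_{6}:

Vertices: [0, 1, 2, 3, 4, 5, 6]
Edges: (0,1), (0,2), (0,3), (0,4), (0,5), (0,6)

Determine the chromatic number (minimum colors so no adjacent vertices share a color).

S_{6} has one hub adjacent to 6 leaves; leaves are pairwise non-adjacent.
Color the hub 0 and every leaf 1.
Chromatic number = 2.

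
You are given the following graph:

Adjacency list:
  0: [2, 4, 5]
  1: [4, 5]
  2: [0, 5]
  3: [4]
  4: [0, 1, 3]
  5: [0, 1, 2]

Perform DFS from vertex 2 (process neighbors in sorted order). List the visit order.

DFS from vertex 2 (neighbors processed in ascending order):
Visit order: 2, 0, 4, 1, 5, 3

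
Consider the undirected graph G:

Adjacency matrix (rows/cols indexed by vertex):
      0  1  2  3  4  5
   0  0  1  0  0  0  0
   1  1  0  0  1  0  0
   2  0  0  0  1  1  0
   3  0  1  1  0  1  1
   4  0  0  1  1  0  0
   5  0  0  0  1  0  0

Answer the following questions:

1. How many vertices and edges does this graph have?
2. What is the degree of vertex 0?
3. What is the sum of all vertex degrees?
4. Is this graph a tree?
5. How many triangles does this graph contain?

Count: 6 vertices, 6 edges.
Vertex 0 has neighbors [1], degree = 1.
Handshaking lemma: 2 * 6 = 12.
A tree on 6 vertices has 5 edges. This graph has 6 edges (1 extra). Not a tree.
Number of triangles = 1.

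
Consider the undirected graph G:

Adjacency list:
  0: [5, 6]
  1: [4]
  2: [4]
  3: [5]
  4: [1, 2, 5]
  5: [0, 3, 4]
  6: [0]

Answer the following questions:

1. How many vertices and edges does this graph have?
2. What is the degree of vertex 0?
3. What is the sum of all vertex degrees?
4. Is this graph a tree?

Count: 7 vertices, 6 edges.
Vertex 0 has neighbors [5, 6], degree = 2.
Handshaking lemma: 2 * 6 = 12.
A graph is a tree iff it is connected and has exactly n-1 edges. This graph is connected (all 7 vertices in one component) and has 7-1 = 6 edges. It is a tree.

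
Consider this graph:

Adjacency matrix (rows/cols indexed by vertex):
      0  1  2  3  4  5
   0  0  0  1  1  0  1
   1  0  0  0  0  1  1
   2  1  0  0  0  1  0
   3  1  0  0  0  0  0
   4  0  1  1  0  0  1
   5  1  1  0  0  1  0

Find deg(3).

Vertex 3 has neighbors [0], so deg(3) = 1.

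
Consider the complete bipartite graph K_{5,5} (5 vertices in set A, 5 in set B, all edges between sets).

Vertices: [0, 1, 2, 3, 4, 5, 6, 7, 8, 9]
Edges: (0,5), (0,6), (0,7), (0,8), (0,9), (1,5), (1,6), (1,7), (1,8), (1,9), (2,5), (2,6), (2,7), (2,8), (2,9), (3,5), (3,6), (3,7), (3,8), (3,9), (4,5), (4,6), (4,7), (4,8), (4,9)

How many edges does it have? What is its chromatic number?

K_{5,5} has 5 * 5 = 25 edges.
Bipartite graphs have chromatic number 2 (color each partition differently).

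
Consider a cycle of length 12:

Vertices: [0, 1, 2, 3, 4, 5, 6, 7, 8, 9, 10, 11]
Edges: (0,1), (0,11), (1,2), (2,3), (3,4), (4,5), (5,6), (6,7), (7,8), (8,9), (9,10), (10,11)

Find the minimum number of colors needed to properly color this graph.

This is an even cycle (C_12). Even cycles are bipartite.
Chromatic number = 2.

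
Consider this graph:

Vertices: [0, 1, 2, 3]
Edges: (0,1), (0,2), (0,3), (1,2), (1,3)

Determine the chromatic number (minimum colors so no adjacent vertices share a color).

The graph has a maximum clique of size 3 (lower bound on chromatic number).
A valid 3-coloring: {0: 0, 1: 1, 2: 2, 3: 2}.
Chromatic number = 3.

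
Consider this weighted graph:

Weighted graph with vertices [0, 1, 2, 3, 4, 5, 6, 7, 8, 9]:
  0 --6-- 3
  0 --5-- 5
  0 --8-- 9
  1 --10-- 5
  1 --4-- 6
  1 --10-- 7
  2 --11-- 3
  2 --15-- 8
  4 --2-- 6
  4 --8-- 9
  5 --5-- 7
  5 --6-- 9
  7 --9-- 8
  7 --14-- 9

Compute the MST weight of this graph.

Applying Kruskal's algorithm (sort edges by weight, add if no cycle):
  Add (4,6) w=2
  Add (1,6) w=4
  Add (0,5) w=5
  Add (5,7) w=5
  Add (0,3) w=6
  Add (5,9) w=6
  Skip (0,9) w=8 (creates cycle)
  Add (4,9) w=8
  Add (7,8) w=9
  Skip (1,7) w=10 (creates cycle)
  Skip (1,5) w=10 (creates cycle)
  Add (2,3) w=11
  Skip (7,9) w=14 (creates cycle)
  Skip (2,8) w=15 (creates cycle)
MST weight = 56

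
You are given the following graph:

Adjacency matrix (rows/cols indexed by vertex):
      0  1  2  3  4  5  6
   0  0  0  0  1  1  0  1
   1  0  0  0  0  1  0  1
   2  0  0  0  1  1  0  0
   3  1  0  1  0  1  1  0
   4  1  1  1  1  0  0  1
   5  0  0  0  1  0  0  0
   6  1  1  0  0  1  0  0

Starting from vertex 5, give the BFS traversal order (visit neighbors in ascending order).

BFS from vertex 5 (neighbors processed in ascending order):
Visit order: 5, 3, 0, 2, 4, 6, 1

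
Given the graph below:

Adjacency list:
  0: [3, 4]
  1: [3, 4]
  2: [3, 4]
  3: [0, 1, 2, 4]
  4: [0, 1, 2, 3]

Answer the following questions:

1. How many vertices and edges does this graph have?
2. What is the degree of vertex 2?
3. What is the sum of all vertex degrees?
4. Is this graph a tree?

Count: 5 vertices, 7 edges.
Vertex 2 has neighbors [3, 4], degree = 2.
Handshaking lemma: 2 * 7 = 14.
A tree on 5 vertices has 4 edges. This graph has 7 edges (3 extra). Not a tree.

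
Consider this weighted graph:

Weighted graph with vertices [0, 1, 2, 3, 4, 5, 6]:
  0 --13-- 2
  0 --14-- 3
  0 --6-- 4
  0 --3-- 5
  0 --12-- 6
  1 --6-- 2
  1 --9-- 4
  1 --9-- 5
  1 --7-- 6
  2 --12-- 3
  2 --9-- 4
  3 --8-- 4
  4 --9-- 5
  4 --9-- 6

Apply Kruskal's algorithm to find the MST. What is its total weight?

Applying Kruskal's algorithm (sort edges by weight, add if no cycle):
  Add (0,5) w=3
  Add (0,4) w=6
  Add (1,2) w=6
  Add (1,6) w=7
  Add (3,4) w=8
  Add (1,5) w=9
  Skip (1,4) w=9 (creates cycle)
  Skip (2,4) w=9 (creates cycle)
  Skip (4,5) w=9 (creates cycle)
  Skip (4,6) w=9 (creates cycle)
  Skip (0,6) w=12 (creates cycle)
  Skip (2,3) w=12 (creates cycle)
  Skip (0,2) w=13 (creates cycle)
  Skip (0,3) w=14 (creates cycle)
MST weight = 39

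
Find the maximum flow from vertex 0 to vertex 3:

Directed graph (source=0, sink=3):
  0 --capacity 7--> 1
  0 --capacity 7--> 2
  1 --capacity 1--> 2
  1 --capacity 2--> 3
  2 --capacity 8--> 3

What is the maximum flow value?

Computing max flow:
  Flow on (0->1): 3/7
  Flow on (0->2): 7/7
  Flow on (1->2): 1/1
  Flow on (1->3): 2/2
  Flow on (2->3): 8/8
Maximum flow = 10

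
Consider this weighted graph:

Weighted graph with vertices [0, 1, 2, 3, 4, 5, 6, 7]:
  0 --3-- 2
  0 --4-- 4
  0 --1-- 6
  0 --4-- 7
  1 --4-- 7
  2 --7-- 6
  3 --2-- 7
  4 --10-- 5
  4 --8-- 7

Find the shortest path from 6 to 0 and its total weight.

Using Dijkstra's algorithm from vertex 6:
Shortest path: 6 -> 0
Total weight: 1 = 1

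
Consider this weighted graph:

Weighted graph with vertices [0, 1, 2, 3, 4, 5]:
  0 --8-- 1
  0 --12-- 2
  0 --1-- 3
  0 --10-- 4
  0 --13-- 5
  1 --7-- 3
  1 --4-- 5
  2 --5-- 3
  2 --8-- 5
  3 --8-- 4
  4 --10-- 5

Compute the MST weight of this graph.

Applying Kruskal's algorithm (sort edges by weight, add if no cycle):
  Add (0,3) w=1
  Add (1,5) w=4
  Add (2,3) w=5
  Add (1,3) w=7
  Skip (0,1) w=8 (creates cycle)
  Skip (2,5) w=8 (creates cycle)
  Add (3,4) w=8
  Skip (0,4) w=10 (creates cycle)
  Skip (4,5) w=10 (creates cycle)
  Skip (0,2) w=12 (creates cycle)
  Skip (0,5) w=13 (creates cycle)
MST weight = 25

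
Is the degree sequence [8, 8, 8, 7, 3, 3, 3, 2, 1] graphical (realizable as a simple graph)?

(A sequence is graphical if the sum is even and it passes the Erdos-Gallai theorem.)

Sum of degrees = 43. Sum is odd, so the sequence is NOT graphical.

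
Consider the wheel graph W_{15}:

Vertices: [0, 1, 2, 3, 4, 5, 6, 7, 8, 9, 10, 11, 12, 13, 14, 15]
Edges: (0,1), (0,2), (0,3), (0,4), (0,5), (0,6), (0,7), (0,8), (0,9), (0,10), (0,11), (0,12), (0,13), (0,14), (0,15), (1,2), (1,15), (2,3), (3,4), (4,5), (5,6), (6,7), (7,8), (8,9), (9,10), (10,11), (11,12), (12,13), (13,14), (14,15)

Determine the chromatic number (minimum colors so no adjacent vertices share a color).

W_{15} = C_{15} plus a hub adjacent to every cycle vertex.
The outer cycle needs 3 colors (odd cycle); the hub is adjacent to all of them so needs a fresh color.
Chromatic number = 3 + 1 = 4.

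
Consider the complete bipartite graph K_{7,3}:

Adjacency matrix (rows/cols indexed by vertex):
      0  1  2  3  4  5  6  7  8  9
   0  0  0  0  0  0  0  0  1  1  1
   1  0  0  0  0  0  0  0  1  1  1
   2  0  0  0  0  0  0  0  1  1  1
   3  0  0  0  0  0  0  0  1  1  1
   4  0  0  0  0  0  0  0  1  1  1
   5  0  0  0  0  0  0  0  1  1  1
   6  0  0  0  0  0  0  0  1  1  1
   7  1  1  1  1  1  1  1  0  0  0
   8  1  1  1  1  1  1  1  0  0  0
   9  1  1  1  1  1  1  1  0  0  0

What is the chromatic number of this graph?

K_{7,3} is bipartite: vertices split into two independent sets of size 7 and 3.
Color one set 0, the other 1. No adjacent vertices share a color.
Chromatic number = 2.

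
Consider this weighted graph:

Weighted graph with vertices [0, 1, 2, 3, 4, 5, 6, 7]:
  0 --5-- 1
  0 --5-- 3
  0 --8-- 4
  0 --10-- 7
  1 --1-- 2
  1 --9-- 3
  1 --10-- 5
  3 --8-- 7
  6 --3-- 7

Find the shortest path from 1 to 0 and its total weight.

Using Dijkstra's algorithm from vertex 1:
Shortest path: 1 -> 0
Total weight: 5 = 5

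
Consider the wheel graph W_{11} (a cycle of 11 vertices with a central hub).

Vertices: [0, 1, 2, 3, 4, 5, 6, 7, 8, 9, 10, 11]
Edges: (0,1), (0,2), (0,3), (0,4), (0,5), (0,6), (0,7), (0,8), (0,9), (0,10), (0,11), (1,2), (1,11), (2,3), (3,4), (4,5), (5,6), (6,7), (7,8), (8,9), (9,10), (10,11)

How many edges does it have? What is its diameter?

Wheel graph W_{11}: 11 cycle edges + 11 spoke edges = 22 edges.
The hub is distance 1 from all cycle vertices. Max distance between cycle vertices through hub is 2.
Diameter = 2.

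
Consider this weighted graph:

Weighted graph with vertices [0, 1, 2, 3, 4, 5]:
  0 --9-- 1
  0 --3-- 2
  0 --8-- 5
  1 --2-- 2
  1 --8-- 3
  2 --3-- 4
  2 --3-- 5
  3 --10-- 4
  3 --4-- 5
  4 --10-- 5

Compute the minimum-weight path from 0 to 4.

Using Dijkstra's algorithm from vertex 0:
Shortest path: 0 -> 2 -> 4
Total weight: 3 + 3 = 6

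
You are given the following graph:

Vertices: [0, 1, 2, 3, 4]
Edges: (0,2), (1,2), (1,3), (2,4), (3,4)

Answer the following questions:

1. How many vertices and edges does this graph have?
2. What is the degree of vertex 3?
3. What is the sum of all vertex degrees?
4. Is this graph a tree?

Count: 5 vertices, 5 edges.
Vertex 3 has neighbors [1, 4], degree = 2.
Handshaking lemma: 2 * 5 = 10.
A tree on 5 vertices has 4 edges. This graph has 5 edges (1 extra). Not a tree.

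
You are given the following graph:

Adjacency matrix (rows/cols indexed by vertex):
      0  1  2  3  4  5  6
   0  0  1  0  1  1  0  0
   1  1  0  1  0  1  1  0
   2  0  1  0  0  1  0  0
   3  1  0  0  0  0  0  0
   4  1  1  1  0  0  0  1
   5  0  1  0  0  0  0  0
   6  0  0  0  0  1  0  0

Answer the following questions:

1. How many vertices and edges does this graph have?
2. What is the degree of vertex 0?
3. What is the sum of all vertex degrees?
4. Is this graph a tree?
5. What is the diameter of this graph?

Count: 7 vertices, 8 edges.
Vertex 0 has neighbors [1, 3, 4], degree = 3.
Handshaking lemma: 2 * 8 = 16.
A tree on 7 vertices has 6 edges. This graph has 8 edges (2 extra). Not a tree.
Diameter (longest shortest path) = 3.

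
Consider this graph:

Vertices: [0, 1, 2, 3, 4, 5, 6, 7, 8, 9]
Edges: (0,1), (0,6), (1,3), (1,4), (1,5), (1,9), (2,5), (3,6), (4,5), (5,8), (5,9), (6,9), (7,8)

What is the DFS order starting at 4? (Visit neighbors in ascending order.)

DFS from vertex 4 (neighbors processed in ascending order):
Visit order: 4, 1, 0, 6, 3, 9, 5, 2, 8, 7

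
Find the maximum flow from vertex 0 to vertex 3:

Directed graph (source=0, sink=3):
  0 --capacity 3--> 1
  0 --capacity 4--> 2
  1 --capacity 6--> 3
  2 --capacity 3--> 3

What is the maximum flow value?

Computing max flow:
  Flow on (0->1): 3/3
  Flow on (0->2): 3/4
  Flow on (1->3): 3/6
  Flow on (2->3): 3/3
Maximum flow = 6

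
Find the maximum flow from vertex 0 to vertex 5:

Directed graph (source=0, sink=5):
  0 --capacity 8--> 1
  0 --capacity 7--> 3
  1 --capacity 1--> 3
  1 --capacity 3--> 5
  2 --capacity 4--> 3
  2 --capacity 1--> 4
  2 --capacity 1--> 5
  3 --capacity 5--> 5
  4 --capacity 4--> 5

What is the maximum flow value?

Computing max flow:
  Flow on (0->1): 4/8
  Flow on (0->3): 4/7
  Flow on (1->3): 1/1
  Flow on (1->5): 3/3
  Flow on (3->5): 5/5
Maximum flow = 8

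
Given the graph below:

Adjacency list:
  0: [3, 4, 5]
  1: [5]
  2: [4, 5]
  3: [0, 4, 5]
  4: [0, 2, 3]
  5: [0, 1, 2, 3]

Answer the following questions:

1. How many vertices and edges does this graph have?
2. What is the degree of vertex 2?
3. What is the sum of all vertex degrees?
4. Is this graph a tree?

Count: 6 vertices, 8 edges.
Vertex 2 has neighbors [4, 5], degree = 2.
Handshaking lemma: 2 * 8 = 16.
A tree on 6 vertices has 5 edges. This graph has 8 edges (3 extra). Not a tree.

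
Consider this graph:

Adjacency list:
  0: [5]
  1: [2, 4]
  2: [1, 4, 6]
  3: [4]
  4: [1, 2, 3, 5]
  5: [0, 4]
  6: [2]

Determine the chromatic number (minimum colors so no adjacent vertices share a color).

The graph has a maximum clique of size 3 (lower bound on chromatic number).
A valid 3-coloring: {0: 0, 1: 2, 2: 1, 3: 1, 4: 0, 5: 1, 6: 0}.
Chromatic number = 3.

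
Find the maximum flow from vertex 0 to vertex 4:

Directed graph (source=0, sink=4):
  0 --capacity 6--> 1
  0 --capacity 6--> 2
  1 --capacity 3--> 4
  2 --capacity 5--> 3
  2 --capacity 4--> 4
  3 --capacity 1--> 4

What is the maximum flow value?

Computing max flow:
  Flow on (0->1): 3/6
  Flow on (0->2): 5/6
  Flow on (1->4): 3/3
  Flow on (2->3): 1/5
  Flow on (2->4): 4/4
  Flow on (3->4): 1/1
Maximum flow = 8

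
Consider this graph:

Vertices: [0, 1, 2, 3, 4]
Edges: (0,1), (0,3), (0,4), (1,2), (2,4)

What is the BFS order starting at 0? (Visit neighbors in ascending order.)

BFS from vertex 0 (neighbors processed in ascending order):
Visit order: 0, 1, 3, 4, 2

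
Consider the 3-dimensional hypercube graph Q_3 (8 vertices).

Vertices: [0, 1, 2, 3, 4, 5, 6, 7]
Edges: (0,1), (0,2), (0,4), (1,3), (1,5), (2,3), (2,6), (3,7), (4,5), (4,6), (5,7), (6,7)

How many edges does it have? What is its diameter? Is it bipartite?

The 3-dimensional hypercube Q_3 has 8 vertices and each vertex has degree 3.
Total edges = 8 * 3 / 2 = 12.
Diameter = 3 (max Hamming distance between binary labels).
Hypercubes are bipartite (partition by parity of binary representation).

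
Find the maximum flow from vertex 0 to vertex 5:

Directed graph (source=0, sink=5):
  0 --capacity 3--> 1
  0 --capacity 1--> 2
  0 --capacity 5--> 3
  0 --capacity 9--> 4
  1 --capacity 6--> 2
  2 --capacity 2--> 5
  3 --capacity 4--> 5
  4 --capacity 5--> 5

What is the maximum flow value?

Computing max flow:
  Flow on (0->1): 2/3
  Flow on (0->3): 4/5
  Flow on (0->4): 5/9
  Flow on (1->2): 2/6
  Flow on (2->5): 2/2
  Flow on (3->5): 4/4
  Flow on (4->5): 5/5
Maximum flow = 11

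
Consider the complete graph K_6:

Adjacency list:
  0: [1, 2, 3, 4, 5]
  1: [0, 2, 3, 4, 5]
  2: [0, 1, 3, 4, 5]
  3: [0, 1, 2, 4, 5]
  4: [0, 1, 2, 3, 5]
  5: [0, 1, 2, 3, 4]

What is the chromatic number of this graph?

In K_6, every vertex is adjacent to every other vertex.
Each vertex needs a unique color.
Chromatic number = 6.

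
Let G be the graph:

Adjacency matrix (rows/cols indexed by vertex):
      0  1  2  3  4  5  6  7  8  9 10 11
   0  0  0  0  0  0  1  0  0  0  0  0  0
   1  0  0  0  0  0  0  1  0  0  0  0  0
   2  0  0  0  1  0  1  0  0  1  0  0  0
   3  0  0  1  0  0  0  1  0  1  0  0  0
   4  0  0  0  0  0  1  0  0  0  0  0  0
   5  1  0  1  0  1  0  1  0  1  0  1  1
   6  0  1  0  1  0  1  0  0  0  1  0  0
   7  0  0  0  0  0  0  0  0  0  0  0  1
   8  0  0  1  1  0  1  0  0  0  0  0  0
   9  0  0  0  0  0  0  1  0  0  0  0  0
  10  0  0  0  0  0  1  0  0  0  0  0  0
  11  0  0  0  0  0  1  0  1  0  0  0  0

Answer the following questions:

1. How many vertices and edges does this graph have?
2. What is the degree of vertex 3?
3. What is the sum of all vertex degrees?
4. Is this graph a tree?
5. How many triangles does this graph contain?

Count: 12 vertices, 14 edges.
Vertex 3 has neighbors [2, 6, 8], degree = 3.
Handshaking lemma: 2 * 14 = 28.
A tree on 12 vertices has 11 edges. This graph has 14 edges (3 extra). Not a tree.
Number of triangles = 2.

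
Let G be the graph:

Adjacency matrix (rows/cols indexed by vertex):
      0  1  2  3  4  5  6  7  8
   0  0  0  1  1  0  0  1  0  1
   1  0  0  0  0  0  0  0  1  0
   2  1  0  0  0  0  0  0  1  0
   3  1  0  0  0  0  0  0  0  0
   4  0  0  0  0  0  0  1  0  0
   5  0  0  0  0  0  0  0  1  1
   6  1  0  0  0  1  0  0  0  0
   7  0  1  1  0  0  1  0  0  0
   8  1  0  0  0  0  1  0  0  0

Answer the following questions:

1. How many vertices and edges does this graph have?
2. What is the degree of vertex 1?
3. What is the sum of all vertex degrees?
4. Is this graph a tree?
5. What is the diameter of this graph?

Count: 9 vertices, 9 edges.
Vertex 1 has neighbors [7], degree = 1.
Handshaking lemma: 2 * 9 = 18.
A tree on 9 vertices has 8 edges. This graph has 9 edges (1 extra). Not a tree.
Diameter (longest shortest path) = 5.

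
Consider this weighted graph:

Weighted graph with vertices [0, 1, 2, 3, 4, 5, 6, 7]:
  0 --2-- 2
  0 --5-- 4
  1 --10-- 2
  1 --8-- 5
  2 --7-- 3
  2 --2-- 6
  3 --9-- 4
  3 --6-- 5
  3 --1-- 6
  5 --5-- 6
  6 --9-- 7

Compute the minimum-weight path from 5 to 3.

Using Dijkstra's algorithm from vertex 5:
Shortest path: 5 -> 3
Total weight: 6 = 6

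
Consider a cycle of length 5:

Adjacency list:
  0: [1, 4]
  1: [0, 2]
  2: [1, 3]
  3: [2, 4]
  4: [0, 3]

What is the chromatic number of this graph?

This is an odd cycle (C_5). Odd cycles are not bipartite (any 2-coloring forces two adjacent vertices to match), and 3 colors suffice.
Chromatic number = 3.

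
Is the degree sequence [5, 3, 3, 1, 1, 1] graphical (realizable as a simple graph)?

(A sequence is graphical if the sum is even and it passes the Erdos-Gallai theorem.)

Sum of degrees = 14. Sum is even but fails Erdos-Gallai. The sequence is NOT graphical.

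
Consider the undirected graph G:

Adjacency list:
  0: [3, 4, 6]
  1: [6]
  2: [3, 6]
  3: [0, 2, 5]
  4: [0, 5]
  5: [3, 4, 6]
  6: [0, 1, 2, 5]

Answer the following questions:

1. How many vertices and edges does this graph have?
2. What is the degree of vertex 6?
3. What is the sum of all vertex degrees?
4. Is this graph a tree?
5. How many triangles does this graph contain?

Count: 7 vertices, 9 edges.
Vertex 6 has neighbors [0, 1, 2, 5], degree = 4.
Handshaking lemma: 2 * 9 = 18.
A tree on 7 vertices has 6 edges. This graph has 9 edges (3 extra). Not a tree.
Number of triangles = 0.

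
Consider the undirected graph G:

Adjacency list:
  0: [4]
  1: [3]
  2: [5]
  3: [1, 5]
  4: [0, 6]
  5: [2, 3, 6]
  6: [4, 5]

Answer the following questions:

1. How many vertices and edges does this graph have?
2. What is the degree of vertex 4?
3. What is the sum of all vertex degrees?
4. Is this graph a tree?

Count: 7 vertices, 6 edges.
Vertex 4 has neighbors [0, 6], degree = 2.
Handshaking lemma: 2 * 6 = 12.
A graph is a tree iff it is connected and has exactly n-1 edges. This graph is connected (all 7 vertices in one component) and has 7-1 = 6 edges. It is a tree.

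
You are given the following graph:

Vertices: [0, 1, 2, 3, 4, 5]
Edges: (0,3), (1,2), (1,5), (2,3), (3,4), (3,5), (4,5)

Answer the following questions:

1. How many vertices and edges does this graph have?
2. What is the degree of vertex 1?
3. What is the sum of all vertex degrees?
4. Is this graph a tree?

Count: 6 vertices, 7 edges.
Vertex 1 has neighbors [2, 5], degree = 2.
Handshaking lemma: 2 * 7 = 14.
A tree on 6 vertices has 5 edges. This graph has 7 edges (2 extra). Not a tree.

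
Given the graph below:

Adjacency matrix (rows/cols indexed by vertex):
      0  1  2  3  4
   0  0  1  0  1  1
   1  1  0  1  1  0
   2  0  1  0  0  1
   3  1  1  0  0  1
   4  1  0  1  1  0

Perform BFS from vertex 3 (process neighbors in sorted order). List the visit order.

BFS from vertex 3 (neighbors processed in ascending order):
Visit order: 3, 0, 1, 4, 2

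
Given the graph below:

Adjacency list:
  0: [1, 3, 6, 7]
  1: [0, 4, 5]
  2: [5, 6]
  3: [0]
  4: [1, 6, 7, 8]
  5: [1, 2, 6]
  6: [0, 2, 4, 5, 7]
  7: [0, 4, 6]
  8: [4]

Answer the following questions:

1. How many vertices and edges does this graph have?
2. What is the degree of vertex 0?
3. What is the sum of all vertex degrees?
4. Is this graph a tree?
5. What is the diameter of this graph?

Count: 9 vertices, 13 edges.
Vertex 0 has neighbors [1, 3, 6, 7], degree = 4.
Handshaking lemma: 2 * 13 = 26.
A tree on 9 vertices has 8 edges. This graph has 13 edges (5 extra). Not a tree.
Diameter (longest shortest path) = 4.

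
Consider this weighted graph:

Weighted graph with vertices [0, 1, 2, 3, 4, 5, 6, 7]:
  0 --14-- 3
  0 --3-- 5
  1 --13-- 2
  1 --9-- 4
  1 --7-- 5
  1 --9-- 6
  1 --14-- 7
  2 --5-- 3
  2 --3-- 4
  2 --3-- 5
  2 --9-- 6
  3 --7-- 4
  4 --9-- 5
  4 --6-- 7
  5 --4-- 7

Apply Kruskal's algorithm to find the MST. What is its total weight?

Applying Kruskal's algorithm (sort edges by weight, add if no cycle):
  Add (0,5) w=3
  Add (2,4) w=3
  Add (2,5) w=3
  Add (5,7) w=4
  Add (2,3) w=5
  Skip (4,7) w=6 (creates cycle)
  Add (1,5) w=7
  Skip (3,4) w=7 (creates cycle)
  Skip (1,4) w=9 (creates cycle)
  Add (1,6) w=9
  Skip (2,6) w=9 (creates cycle)
  Skip (4,5) w=9 (creates cycle)
  Skip (1,2) w=13 (creates cycle)
  Skip (0,3) w=14 (creates cycle)
  Skip (1,7) w=14 (creates cycle)
MST weight = 34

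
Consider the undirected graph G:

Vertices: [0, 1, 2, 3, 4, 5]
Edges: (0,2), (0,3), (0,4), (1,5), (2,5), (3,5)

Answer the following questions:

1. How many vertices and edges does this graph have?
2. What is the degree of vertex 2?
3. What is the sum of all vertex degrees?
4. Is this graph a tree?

Count: 6 vertices, 6 edges.
Vertex 2 has neighbors [0, 5], degree = 2.
Handshaking lemma: 2 * 6 = 12.
A tree on 6 vertices has 5 edges. This graph has 6 edges (1 extra). Not a tree.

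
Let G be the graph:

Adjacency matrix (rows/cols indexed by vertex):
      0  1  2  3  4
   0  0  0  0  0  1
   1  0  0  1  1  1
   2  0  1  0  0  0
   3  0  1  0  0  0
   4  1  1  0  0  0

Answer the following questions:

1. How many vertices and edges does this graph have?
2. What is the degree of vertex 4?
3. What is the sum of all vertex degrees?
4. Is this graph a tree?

Count: 5 vertices, 4 edges.
Vertex 4 has neighbors [0, 1], degree = 2.
Handshaking lemma: 2 * 4 = 8.
A graph is a tree iff it is connected and has exactly n-1 edges. This graph is connected (all 5 vertices in one component) and has 5-1 = 4 edges. It is a tree.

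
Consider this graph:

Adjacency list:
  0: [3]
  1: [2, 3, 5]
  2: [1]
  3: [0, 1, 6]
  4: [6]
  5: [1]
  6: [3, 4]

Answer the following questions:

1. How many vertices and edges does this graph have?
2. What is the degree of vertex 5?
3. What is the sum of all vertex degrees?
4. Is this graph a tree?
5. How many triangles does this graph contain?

Count: 7 vertices, 6 edges.
Vertex 5 has neighbors [1], degree = 1.
Handshaking lemma: 2 * 6 = 12.
A graph is a tree iff it is connected and has exactly n-1 edges. This graph is connected (all 7 vertices in one component) and has 7-1 = 6 edges. It is a tree.
Number of triangles = 0.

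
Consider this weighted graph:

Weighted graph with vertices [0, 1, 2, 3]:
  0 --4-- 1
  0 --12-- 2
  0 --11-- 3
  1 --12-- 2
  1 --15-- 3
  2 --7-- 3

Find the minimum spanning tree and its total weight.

Applying Kruskal's algorithm (sort edges by weight, add if no cycle):
  Add (0,1) w=4
  Add (2,3) w=7
  Add (0,3) w=11
  Skip (0,2) w=12 (creates cycle)
  Skip (1,2) w=12 (creates cycle)
  Skip (1,3) w=15 (creates cycle)
MST weight = 22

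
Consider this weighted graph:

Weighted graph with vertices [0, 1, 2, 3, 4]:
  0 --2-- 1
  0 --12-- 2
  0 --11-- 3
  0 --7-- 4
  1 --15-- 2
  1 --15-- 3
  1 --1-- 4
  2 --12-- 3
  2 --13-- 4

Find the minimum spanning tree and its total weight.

Applying Kruskal's algorithm (sort edges by weight, add if no cycle):
  Add (1,4) w=1
  Add (0,1) w=2
  Skip (0,4) w=7 (creates cycle)
  Add (0,3) w=11
  Add (0,2) w=12
  Skip (2,3) w=12 (creates cycle)
  Skip (2,4) w=13 (creates cycle)
  Skip (1,3) w=15 (creates cycle)
  Skip (1,2) w=15 (creates cycle)
MST weight = 26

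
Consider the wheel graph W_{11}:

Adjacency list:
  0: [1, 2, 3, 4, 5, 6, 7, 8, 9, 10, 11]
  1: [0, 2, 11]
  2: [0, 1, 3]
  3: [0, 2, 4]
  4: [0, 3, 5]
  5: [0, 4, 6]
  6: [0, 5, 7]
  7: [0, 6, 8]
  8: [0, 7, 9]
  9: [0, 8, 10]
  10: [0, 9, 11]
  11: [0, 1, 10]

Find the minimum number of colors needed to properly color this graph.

W_{11} = C_{11} plus a hub adjacent to every cycle vertex.
The outer cycle needs 3 colors (odd cycle); the hub is adjacent to all of them so needs a fresh color.
Chromatic number = 3 + 1 = 4.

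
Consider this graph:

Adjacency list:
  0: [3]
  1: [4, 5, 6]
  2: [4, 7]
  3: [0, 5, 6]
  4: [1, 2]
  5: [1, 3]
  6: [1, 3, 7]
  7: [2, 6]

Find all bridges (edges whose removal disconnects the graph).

A bridge is an edge whose removal increases the number of connected components.
Bridges found: (0,3)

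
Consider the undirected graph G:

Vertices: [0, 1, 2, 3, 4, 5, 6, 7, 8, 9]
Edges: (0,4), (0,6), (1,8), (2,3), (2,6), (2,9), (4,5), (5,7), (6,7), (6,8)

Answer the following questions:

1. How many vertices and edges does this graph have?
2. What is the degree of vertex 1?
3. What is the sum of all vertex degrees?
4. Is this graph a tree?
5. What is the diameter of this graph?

Count: 10 vertices, 10 edges.
Vertex 1 has neighbors [8], degree = 1.
Handshaking lemma: 2 * 10 = 20.
A tree on 10 vertices has 9 edges. This graph has 10 edges (1 extra). Not a tree.
Diameter (longest shortest path) = 4.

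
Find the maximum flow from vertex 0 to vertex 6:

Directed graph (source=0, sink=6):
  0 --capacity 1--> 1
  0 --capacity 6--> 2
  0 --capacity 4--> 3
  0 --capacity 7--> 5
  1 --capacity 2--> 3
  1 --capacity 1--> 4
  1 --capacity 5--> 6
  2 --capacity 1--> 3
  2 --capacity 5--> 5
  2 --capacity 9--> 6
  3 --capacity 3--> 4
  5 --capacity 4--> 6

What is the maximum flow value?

Computing max flow:
  Flow on (0->1): 1/1
  Flow on (0->2): 6/6
  Flow on (0->5): 4/7
  Flow on (1->6): 1/5
  Flow on (2->6): 6/9
  Flow on (5->6): 4/4
Maximum flow = 11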